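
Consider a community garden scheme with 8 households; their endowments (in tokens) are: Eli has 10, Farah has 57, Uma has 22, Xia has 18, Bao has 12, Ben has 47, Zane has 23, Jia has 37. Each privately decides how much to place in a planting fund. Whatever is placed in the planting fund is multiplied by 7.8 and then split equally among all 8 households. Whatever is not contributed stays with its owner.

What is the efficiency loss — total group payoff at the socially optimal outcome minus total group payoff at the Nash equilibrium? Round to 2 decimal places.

1536.80 tokens

The private return per contributed unit is 7.8/8 = 0.9750 < 1 for every player regardless of endowment, so the Nash equilibrium is zero contribution and the group total is Σ E_j = 10 + 57 + 22 + 18 + 12 + 47 + 23 + 37 = 226.
Each contributed unit returns 7.800 to the group, so the social optimum is full contribution by everyone: group total = 7.800 × 226 = 1762.80.
Efficiency loss = (7.800 − 1) × 226 = 1536.80.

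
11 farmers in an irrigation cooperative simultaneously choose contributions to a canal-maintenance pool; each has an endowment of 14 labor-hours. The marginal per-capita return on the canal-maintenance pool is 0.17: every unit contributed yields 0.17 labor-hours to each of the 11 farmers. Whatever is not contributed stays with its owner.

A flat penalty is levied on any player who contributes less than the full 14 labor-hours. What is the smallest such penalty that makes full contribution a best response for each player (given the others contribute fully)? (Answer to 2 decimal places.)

11.62 labor-hours

Given the others contribute fully, the best deviation is to contribute 0 (any partial contribution still incurs the fine and gives up units whose private return 0.17 is below 1).
Deviating from 14 to 0 saves 14 labor-hours but forfeits the deviator's share of the drop in the canal-maintenance pool: 0.17 × 14 = 2.38.
So the deviation gain is 14 − 2.38 = 11.62, and the fine must be at least 11.62 labor-hours to wipe it out.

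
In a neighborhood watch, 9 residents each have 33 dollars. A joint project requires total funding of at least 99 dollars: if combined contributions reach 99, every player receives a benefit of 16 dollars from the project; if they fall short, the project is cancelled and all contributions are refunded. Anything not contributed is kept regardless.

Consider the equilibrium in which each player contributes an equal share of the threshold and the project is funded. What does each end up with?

Equal share of the threshold: 99/9 = 11.
At this profile no one gains by cutting their contribution: any cut drops the total below 99, the project is cancelled, contributions are refunded, and the deviator ends with 33, which is less than 33 − 11 + 16 = 38. Contributing more than 11 just wastes the excess. So contributing exactly 11 is a best response.
Each player's payoff: 33 − 11 + 16 = 38.

38 dollars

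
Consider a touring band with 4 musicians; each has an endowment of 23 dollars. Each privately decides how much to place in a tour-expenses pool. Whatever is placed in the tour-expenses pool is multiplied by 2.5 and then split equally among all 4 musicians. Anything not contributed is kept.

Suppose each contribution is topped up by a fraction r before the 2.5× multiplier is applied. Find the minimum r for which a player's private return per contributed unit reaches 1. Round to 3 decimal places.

With matching at rate r, one contributed unit becomes (1 + r) in the tour-expenses pool and returns 2.5 × (1 + r) / 4 to the contributor.
Setting this equal to 1: 1 + r = 4/2.5 = 1.6000.
So the minimum matching rate is r = 1.6000 − 1 = 0.600.

0.600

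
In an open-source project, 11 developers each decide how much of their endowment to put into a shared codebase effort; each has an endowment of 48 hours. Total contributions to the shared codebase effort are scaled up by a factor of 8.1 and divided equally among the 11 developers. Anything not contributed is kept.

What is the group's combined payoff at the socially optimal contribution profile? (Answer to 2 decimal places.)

4276.80 hours

Each contributed unit returns 8.100 to the group as a whole (0.7364 to each of 11 players), which exceeds 1, so the social optimum is full contribution: group total = 8.100 × 528 = 4276.80.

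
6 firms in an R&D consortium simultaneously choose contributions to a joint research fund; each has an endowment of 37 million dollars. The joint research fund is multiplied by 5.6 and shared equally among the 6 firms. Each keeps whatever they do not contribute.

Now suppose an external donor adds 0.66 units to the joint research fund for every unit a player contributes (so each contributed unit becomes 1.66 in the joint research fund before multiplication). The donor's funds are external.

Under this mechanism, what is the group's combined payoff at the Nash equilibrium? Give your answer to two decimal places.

2063.71 million dollars

With the mechanism, a contributed unit returns 5.6 × 1.66 / 6 = 1.5493 per unit of net cost to the contributor — now above 1 — so contributing fully is weakly dominant for every player.
So the Nash equilibrium is full contribution by all 6; the group earns 5.6 × 1.66 × 222 = 2063.71.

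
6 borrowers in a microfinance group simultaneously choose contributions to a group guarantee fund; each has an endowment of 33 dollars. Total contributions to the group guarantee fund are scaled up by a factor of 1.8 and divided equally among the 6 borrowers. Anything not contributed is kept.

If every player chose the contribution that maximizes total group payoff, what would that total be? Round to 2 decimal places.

Each contributed unit returns 1.800 to the group as a whole (0.3000 to each of 6 players), which exceeds 1, so the social optimum is full contribution: group total = 1.800 × 198 = 356.40.

356.40 dollars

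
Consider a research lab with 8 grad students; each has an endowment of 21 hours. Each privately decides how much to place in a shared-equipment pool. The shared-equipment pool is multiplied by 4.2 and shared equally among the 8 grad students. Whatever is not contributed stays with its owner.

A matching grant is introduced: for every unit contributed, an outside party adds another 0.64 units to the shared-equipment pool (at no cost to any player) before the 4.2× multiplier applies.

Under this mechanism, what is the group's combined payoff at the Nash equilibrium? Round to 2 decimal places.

168.00 hours

The effective private return is 4.2 × 1.64 / 8 = 0.8610, which is still under 1, so the mechanism doesn't change anyone's dominant strategy: zero contribution.
At the Nash equilibrium no one contributes; group total payoff = 8 × 21 = 168.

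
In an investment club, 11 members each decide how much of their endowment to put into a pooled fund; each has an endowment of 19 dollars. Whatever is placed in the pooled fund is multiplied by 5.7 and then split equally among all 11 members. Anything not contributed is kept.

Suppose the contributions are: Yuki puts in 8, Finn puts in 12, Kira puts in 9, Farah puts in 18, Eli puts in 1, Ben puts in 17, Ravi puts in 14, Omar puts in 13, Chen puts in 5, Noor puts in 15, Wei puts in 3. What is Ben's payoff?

Total contributed: 8 + 12 + 9 + 18 + 1 + 17 + 14 + 13 + 5 + 15 + 3 = 115.
Each receives 5.7 × 115 / 11 = 59.59 from the pooled fund.
Ben keeps 19 − 17 = 2, so Ben's payoff is 2 + 59.59 = 61.59.

61.59 dollars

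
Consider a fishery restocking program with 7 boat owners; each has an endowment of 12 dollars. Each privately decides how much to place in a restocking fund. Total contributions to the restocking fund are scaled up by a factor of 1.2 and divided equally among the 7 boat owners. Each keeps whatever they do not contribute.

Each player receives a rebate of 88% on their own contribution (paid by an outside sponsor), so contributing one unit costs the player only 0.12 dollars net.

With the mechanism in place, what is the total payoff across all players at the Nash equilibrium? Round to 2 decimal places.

The effective private return per unit is now (1.2/7) / 0.12 = 1.4286 > 1, so every player's dominant strategy flips to full contribution.
At the Nash equilibrium everyone contributes 12. Group total payoff = 7 × (12 × 0.88 + 1.2 × 12) = 174.72.

174.72 dollars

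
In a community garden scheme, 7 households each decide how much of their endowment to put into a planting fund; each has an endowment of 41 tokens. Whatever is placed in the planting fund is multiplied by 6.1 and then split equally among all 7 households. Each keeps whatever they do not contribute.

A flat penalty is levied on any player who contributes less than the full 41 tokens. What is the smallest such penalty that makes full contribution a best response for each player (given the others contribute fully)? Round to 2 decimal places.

5.27 tokens

Given the others contribute fully, the best deviation is to contribute 0 (any partial contribution still incurs the fine and gives up units whose private return 0.8714 is below 1).
Deviating from 41 to 0 saves 41 tokens but forfeits the deviator's share of the drop in the planting fund: 6.1/7 × 41 = 35.73.
So the deviation gain is 41 − 35.73 = 5.27, and the fine must be at least 5.27 tokens to wipe it out.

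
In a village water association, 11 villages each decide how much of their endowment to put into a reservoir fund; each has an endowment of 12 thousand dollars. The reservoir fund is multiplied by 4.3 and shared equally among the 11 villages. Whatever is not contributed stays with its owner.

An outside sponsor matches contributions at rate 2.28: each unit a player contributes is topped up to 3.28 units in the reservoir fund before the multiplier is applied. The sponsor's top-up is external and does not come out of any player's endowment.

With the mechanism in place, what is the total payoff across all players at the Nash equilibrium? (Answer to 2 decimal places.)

With the mechanism, a contributed unit returns 4.3 × 3.28 / 11 = 1.2822 per unit of net cost to the contributor — now above 1 — so contributing fully is weakly dominant for every player.
At the Nash equilibrium everyone contributes 12. Group total payoff = 4.3 × 3.28 × 132 = 1861.73.

1861.73 thousand dollars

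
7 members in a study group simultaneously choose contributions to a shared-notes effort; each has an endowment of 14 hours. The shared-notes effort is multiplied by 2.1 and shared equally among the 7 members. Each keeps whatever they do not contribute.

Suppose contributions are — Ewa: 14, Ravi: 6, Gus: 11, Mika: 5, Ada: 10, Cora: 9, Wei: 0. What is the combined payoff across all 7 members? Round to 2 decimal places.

158.50 hours

Total contributed: 14 + 6 + 11 + 5 + 10 + 9 + 0 = 55; total kept: 7 × 14 − 55 = 43.
The shared-notes effort pays out 2.1 × 55 = 115.50 in aggregate.
Group total = 43 + 115.50 = 158.50.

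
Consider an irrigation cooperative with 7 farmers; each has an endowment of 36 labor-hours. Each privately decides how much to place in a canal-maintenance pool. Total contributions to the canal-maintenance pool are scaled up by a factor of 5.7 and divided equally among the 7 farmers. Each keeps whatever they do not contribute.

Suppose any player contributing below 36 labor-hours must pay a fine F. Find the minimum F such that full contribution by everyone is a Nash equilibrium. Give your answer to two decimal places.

6.69 labor-hours

Given the others contribute fully, the best deviation is to contribute 0 (any partial contribution still incurs the fine and gives up units whose private return 0.8143 is below 1).
Deviating from 36 to 0 saves 36 labor-hours but forfeits the deviator's share of the drop in the canal-maintenance pool: 5.7/7 × 36 = 29.31.
So the deviation gain is 36 − 29.31 = 6.69, and the fine must be at least 6.69 labor-hours to wipe it out.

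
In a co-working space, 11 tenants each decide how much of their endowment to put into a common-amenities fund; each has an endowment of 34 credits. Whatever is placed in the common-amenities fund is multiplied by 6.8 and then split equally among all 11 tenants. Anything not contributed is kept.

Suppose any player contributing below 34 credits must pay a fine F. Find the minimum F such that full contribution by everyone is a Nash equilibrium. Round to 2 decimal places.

Given the others contribute fully, the best deviation is to contribute 0 (any partial contribution still incurs the fine and gives up units whose private return 0.6182 is below 1).
Deviating from 34 to 0 saves 34 credits but forfeits the deviator's share of the drop in the common-amenities fund: 6.8/11 × 34 = 21.02.
So the deviation gain is 34 − 21.02 = 12.98, and the fine must be at least 12.98 credits to wipe it out.

12.98 credits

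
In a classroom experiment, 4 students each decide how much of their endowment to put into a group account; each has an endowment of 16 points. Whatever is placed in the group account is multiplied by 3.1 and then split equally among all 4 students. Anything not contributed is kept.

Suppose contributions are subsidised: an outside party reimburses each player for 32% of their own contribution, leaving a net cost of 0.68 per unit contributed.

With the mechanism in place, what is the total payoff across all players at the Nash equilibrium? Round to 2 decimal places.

The effective private return per unit is now (3.1/4) / 0.68 = 1.1397 > 1, so every player's dominant strategy flips to full contribution.
So the Nash equilibrium is full contribution by all 4; the group earns 4 × (16 × 0.32 + 3.1 × 16) = 218.88.

218.88 points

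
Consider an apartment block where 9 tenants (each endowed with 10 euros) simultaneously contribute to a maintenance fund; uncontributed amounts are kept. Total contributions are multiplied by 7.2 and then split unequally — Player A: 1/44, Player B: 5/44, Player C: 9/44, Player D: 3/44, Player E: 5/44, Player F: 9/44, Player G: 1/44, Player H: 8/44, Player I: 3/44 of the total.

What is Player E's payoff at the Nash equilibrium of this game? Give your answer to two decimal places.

Player j's private return per contributed unit is 7.2 × (j's share). Contributing is weakly dominant for j when that share is at least 1/7.2 = 0.1389, and contributing 0 is dominant otherwise.
The shares above 0.1389 belong to Player C, Player F and Player H, contributing 10 each; the remaining 6 contribute 0. Total contributed: 30.
Player E keeps 10 and receives 7.2 × 30 × 5/44 = 24.55 from the maintenance fund, for a payoff of 34.55.

34.55 euros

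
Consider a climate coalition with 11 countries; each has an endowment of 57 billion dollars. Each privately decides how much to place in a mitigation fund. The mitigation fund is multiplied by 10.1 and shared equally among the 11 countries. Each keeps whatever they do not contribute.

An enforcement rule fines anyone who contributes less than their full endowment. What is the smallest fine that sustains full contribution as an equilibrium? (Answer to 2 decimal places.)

4.66 billion dollars

Given the others contribute fully, the best deviation is to contribute 0 (any partial contribution still incurs the fine and gives up units whose private return 0.9182 is below 1).
Deviating from 57 to 0 saves 57 billion dollars but forfeits the deviator's share of the drop in the mitigation fund: 10.1/11 × 57 = 52.34.
So the deviation gain is 57 − 52.34 = 4.66, and the fine must be at least 4.66 billion dollars to wipe it out.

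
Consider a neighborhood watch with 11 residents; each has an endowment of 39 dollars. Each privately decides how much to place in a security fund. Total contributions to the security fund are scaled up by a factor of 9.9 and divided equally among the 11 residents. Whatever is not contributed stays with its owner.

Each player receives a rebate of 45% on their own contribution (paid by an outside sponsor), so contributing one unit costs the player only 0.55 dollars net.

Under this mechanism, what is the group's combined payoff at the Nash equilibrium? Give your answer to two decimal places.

4440.15 dollars

Under the mechanism each unit contributed yields (9.9/11) / 0.55 = 1.6364 back to its contributor per unit of net cost, which exceeds 1, making full contribution the dominant choice for everyone.
At the Nash equilibrium everyone contributes 39. Group total payoff = 11 × (39 × 0.45 + 9.9 × 39) = 4440.15.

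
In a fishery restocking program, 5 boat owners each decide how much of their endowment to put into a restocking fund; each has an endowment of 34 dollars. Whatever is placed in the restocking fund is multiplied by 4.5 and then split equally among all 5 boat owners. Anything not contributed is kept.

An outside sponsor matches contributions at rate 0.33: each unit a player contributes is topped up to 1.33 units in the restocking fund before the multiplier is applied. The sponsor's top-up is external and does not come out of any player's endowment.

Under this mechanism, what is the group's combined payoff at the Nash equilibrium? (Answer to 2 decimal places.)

Under the mechanism each unit contributed yields 4.5 × 1.33 / 5 = 1.1970 back to its contributor per unit of net cost, which exceeds 1, making full contribution the dominant choice for everyone.
At the Nash equilibrium everyone contributes 34. Group total payoff = 4.5 × 1.33 × 170 = 1017.45.

1017.45 dollars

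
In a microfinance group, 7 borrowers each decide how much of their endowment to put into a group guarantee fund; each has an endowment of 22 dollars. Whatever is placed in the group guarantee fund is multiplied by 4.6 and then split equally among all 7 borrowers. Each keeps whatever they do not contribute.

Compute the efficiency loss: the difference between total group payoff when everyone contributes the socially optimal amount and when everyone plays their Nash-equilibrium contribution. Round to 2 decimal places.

Each contributed unit returns 4.6/7 = 0.6571 to its contributor — below 1 — so contributing 0 is dominant for every player. At the Nash equilibrium everyone keeps their 22, and the group total is 7 × 22 = 154.
Each contributed unit returns 4.600 to the group as a whole (0.6571 to each of 7 players), which exceeds 1, so the social optimum is full contribution: group total = 4.600 × 154 = 708.40.
Efficiency loss = 708.40 − 154 = 554.40.

554.40 dollars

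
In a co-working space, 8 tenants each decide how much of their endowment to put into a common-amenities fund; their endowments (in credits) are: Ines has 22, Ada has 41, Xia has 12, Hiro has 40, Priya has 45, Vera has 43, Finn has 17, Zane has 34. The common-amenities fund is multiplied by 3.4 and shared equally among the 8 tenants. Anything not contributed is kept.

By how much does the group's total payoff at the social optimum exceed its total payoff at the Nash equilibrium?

609.60 credits

The private return per contributed unit is 3.4/8 = 0.4250 < 1 for every player regardless of endowment, so the Nash equilibrium is zero contribution and the group total is Σ E_j = 22 + 41 + 12 + 40 + 45 + 43 + 17 + 34 = 254.
Each contributed unit returns 3.400 to the group, so the social optimum is full contribution by everyone: group total = 3.400 × 254 = 863.60.
Efficiency loss = (3.400 − 1) × 254 = 609.60.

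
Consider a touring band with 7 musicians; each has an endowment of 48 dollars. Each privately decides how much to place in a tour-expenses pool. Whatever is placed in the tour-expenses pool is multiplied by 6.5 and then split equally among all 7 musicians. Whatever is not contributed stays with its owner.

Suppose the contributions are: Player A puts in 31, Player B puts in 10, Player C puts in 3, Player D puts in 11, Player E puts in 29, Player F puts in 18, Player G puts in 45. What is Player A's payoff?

Total contributed: 31 + 10 + 3 + 11 + 29 + 18 + 45 = 147.
Each receives 6.5 × 147 / 7 = 136.50 from the tour-expenses pool.
Player A keeps 48 − 31 = 17, so Player A's payoff is 17 + 136.50 = 153.50.

153.50 dollars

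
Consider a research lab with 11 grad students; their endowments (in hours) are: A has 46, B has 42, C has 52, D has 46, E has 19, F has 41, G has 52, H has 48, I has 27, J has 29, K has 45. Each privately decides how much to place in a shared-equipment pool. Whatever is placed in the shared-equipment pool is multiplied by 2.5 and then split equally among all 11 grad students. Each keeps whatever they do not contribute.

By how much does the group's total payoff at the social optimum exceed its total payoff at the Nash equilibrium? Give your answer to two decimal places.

670.50 hours

The private return per contributed unit is 2.5/11 = 0.2273 < 1 for every player regardless of endowment, so the Nash equilibrium is zero contribution and the group total is Σ E_j = 46 + 42 + 52 + 46 + 19 + 41 + 52 + 48 + 27 + 29 + 45 = 447.
Each contributed unit returns 2.500 to the group, so the social optimum is full contribution by everyone: group total = 2.500 × 447 = 1117.50.
Efficiency loss = (2.500 − 1) × 447 = 670.50.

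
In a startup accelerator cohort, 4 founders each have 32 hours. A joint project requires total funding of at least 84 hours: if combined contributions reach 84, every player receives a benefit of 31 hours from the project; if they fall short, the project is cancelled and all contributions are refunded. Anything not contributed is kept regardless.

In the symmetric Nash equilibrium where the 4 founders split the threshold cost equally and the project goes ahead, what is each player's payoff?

42 hours

Equal share of the threshold: 84/4 = 21.
At this profile no one gains by cutting their contribution: any cut drops the total below 84, the project is cancelled, contributions are refunded, and the deviator ends with 32, which is less than 32 − 21 + 31 = 42. Contributing more than 21 just wastes the excess. So contributing exactly 21 is a best response.
Each player's payoff: 32 − 21 + 31 = 42.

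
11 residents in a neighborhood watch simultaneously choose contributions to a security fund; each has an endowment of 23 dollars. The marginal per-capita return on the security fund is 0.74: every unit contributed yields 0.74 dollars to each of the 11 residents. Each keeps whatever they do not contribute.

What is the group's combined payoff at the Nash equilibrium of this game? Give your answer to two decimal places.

253.00 dollars

The private return per contributed unit is 0.74 < 1, so contributing 0 is dominant for every player. At the Nash equilibrium everyone keeps their 23, and the group total is 11 × 23 = 253.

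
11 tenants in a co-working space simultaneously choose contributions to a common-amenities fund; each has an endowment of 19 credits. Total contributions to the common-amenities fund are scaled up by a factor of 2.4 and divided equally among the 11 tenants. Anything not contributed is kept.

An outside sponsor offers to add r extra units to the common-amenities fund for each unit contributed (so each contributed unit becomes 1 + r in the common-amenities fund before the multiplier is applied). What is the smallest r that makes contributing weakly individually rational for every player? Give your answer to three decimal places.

3.583

With matching at rate r, one contributed unit becomes (1 + r) in the common-amenities fund and returns 2.4 × (1 + r) / 11 to the contributor.
Setting this equal to 1: 1 + r = 11/2.4 = 4.5833.
So the minimum matching rate is r = 4.5833 − 1 = 3.583.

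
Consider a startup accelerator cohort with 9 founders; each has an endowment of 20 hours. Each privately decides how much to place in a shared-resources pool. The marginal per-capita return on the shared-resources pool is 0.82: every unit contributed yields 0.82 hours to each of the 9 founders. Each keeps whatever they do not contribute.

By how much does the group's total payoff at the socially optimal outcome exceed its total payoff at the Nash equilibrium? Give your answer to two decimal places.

1148.40 hours

The private return per contributed unit is 0.82 < 1, so contributing 0 is dominant for every player. At the Nash equilibrium everyone keeps their 20, and the group total is 9 × 20 = 180.
Each contributed unit returns 7.380 to the group as a whole (0.82 to each of 9 players), which exceeds 1, so the social optimum is full contribution: group total = 7.380 × 180 = 1328.40.
Efficiency loss = 1328.40 − 180 = 1148.40.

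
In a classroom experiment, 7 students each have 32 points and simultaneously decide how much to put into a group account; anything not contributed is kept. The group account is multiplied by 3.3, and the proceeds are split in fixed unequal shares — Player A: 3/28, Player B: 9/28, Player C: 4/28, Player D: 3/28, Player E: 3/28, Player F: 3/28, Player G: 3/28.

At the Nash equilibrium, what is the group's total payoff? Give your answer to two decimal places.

Each unit j contributes comes back to j as 3.3 × (j's share), so j prefers to contribute only if that share exceeds 1/3.3 = 0.3030; otherwise keeping the unit dominates.
Player B alone (share 9/28) is above the threshold, contributing 32; the remaining 6 contribute 0. Total contributed: 32.
The group account pays out 3.3 × 32 = 105.60 in total (split across the unequal shares, but the aggregate is all that matters for the group sum).
The 6 free-riders keep 32 each, adding 192. Group total = 192 + 105.60 = 297.60.

297.60 points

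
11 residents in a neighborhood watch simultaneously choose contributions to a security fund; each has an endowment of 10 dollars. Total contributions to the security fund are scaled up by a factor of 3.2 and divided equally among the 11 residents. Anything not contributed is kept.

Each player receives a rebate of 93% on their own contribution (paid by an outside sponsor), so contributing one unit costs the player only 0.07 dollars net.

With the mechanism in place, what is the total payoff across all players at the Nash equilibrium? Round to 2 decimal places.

454.30 dollars

With the mechanism, a contributed unit returns (3.2/11) / 0.07 = 4.1558 per unit of net cost to the contributor — now above 1 — so contributing fully is weakly dominant for every player.
At the Nash equilibrium everyone contributes 10. Group total payoff = 11 × (10 × 0.93 + 3.2 × 10) = 454.30.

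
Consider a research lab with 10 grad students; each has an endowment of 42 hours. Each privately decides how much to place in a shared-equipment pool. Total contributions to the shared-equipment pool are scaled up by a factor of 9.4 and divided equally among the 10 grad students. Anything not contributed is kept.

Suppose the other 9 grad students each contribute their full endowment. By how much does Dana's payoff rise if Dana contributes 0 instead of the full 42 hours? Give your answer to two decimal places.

2.52 hours

Switching from a contribution of 42 to 0 lets Dana keep an extra 42 hours, but lowers the shared-equipment pool by 42, which costs Dana their own share of that drop: 9.4/10 × 42 = 39.48.
Net gain = 42 − 39.48 = 2.52. The private return per contributed unit (0.9400) is below 1, so free-riding is indeed the best response regardless of what the others do.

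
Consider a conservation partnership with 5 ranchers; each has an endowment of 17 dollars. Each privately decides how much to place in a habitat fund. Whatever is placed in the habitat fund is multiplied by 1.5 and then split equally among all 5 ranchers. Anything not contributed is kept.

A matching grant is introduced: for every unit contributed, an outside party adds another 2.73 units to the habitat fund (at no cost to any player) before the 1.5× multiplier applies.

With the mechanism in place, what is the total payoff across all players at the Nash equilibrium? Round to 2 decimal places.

475.58 dollars

Under the mechanism each unit contributed yields 1.5 × 3.73 / 5 = 1.1190 back to its contributor per unit of net cost, which exceeds 1, making full contribution the dominant choice for everyone.
At the Nash equilibrium everyone contributes 17. Group total payoff = 1.5 × 3.73 × 85 = 475.58.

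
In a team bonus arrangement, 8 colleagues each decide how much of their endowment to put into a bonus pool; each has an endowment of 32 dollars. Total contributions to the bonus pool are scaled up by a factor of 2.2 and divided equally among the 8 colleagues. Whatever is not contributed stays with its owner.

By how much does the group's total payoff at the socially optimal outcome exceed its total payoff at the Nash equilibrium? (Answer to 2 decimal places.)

307.20 dollars

Each contributed unit returns 2.2/8 = 0.2750 to its contributor — below 1 — so contributing 0 is dominant for every player. At the Nash equilibrium everyone keeps their 32, and the group total is 8 × 32 = 256.
Each contributed unit returns 2.200 to the group as a whole (0.2750 to each of 8 players), which exceeds 1, so the social optimum is full contribution: group total = 2.200 × 256 = 563.20.
Efficiency loss = 563.20 − 256 = 307.20.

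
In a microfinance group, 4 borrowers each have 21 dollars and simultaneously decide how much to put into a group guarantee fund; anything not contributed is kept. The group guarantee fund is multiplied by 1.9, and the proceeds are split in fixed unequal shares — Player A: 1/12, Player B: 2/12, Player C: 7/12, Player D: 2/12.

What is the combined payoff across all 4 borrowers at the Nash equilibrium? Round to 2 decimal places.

102.90 dollars

Each unit j contributes comes back to j as 1.9 × (j's share), so j prefers to contribute only if that share exceeds 1/1.9 = 0.5263; otherwise keeping the unit dominates.
The only share above 0.5263 is Player C's 7/12, contributing 21; the remaining 3 contribute 0. Total contributed: 21.
The group guarantee fund pays out 1.9 × 21 = 39.90 in total (split across the unequal shares, but the aggregate is all that matters for the group sum).
The 3 free-riders keep 21 each, adding 63. Group total = 63 + 39.90 = 102.90.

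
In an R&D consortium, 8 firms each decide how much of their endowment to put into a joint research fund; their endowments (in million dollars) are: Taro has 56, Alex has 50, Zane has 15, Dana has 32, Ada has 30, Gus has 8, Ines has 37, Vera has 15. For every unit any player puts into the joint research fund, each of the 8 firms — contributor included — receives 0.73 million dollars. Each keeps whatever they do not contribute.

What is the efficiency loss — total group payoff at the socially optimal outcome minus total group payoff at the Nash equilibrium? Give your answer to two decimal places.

1176.12 million dollars

The private return per contributed unit is 0.73 < 1 for everyone, so the Nash equilibrium is zero contribution and the group total is Σ E_j = 56 + 50 + 15 + 32 + 30 + 8 + 37 + 15 = 243.
Each contributed unit returns 5.840 to the group, so the social optimum is full contribution by everyone: group total = 5.840 × 243 = 1419.12.
Efficiency loss = (5.840 − 1) × 243 = 1176.12.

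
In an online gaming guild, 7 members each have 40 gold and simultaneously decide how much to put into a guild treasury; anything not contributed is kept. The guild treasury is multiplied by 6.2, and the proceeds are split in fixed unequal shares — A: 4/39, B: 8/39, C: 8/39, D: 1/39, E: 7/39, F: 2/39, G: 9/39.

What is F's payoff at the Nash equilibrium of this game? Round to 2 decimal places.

90.87 gold

A player with share s gets back 6.2·s per unit contributed, so full contribution is dominant for anyone with s > 1/6.2 = 0.1613 and zero contribution is dominant for anyone below.
B, C, E and G are above the threshold, contributing 40 each; the remaining 3 contribute 0. Total contributed: 160.
F keeps 40 and receives 6.2 × 160 × 2/39 = 50.87 from the guild treasury, for a payoff of 90.87.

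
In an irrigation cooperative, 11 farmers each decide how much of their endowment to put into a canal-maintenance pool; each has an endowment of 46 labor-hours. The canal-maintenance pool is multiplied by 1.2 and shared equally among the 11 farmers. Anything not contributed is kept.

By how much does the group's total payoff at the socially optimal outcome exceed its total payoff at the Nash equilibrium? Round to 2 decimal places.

101.20 labor-hours

Each contributed unit returns 1.2/11 = 0.1091 to its contributor — below 1 — so contributing 0 is dominant for every player. At the Nash equilibrium everyone keeps their 46, and the group total is 11 × 46 = 506.
Each contributed unit returns 1.200 to the group as a whole (0.1091 to each of 11 players), which exceeds 1, so the social optimum is full contribution: group total = 1.200 × 506 = 607.20.
Efficiency loss = 607.20 − 506 = 101.20.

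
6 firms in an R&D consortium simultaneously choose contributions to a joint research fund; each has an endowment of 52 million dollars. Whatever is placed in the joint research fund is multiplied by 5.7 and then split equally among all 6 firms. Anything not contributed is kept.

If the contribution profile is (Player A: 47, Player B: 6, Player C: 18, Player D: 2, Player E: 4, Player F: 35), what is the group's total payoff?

Total contributed: 47 + 6 + 18 + 2 + 4 + 35 = 112; total kept: 6 × 52 − 112 = 200.
The joint research fund pays out 5.7 × 112 = 638.40 in aggregate.
Group total = 200 + 638.40 = 838.40.

838.40 million dollars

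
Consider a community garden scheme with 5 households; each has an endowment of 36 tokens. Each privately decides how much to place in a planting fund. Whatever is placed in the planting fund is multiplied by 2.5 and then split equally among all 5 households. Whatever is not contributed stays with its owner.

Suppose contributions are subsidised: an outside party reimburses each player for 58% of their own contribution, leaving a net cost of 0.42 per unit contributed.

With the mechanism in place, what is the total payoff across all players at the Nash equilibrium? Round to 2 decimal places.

554.40 tokens

With the mechanism, a contributed unit returns (2.5/5) / 0.42 = 1.1905 per unit of net cost to the contributor — now above 1 — so contributing fully is weakly dominant for every player.
At the Nash equilibrium everyone contributes 36. Group total payoff = 5 × (36 × 0.58 + 2.5 × 36) = 554.40.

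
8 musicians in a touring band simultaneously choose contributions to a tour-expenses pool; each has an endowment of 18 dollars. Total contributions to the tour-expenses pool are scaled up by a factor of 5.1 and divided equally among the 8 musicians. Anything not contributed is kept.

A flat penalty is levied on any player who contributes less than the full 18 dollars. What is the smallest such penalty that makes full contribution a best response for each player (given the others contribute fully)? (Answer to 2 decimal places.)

Given the others contribute fully, the best deviation is to contribute 0 (any partial contribution still incurs the fine and gives up units whose private return 0.6375 is below 1).
Deviating from 18 to 0 saves 18 dollars but forfeits the deviator's share of the drop in the tour-expenses pool: 5.1/8 × 18 = 11.47.
So the deviation gain is 18 − 11.47 = 6.53, and the fine must be at least 6.53 dollars to wipe it out.

6.53 dollars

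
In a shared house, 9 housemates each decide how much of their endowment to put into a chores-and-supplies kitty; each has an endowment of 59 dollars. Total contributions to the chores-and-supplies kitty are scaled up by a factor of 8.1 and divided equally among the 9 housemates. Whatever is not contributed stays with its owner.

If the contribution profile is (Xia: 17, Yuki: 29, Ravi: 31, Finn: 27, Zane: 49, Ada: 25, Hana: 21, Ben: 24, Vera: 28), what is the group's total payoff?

2313.10 dollars

Total contributed: 17 + 29 + 31 + 27 + 49 + 25 + 21 + 24 + 28 = 251; total kept: 9 × 59 − 251 = 280.
The chores-and-supplies kitty pays out 8.1 × 251 = 2033.10 in aggregate.
Group total = 280 + 2033.10 = 2313.10.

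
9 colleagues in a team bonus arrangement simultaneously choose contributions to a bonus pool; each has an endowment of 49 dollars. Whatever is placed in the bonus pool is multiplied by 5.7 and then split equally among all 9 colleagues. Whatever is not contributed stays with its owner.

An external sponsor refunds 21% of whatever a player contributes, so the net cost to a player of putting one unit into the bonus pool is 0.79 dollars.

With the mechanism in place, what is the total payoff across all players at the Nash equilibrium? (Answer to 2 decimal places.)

441.00 dollars

Even with the mechanism, each unit contributed returns only (5.7/9) / 0.79 = 0.8017 per unit of net cost, so contributing nothing is still dominant.
At the Nash equilibrium no one contributes; group total payoff = 9 × 49 = 441.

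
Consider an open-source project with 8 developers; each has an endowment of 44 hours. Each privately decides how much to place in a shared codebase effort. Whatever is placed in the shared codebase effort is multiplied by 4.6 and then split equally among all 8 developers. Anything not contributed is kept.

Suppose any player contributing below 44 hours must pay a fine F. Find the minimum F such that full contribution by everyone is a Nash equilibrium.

Given the others contribute fully, the best deviation is to contribute 0 (any partial contribution still incurs the fine and gives up units whose private return 0.5750 is below 1).
Deviating from 44 to 0 saves 44 hours but forfeits the deviator's share of the drop in the shared codebase effort: 4.6/8 × 44 = 25.30.
So the deviation gain is 44 − 25.30 = 18.70, and the fine must be at least 18.70 hours to wipe it out.

18.70 hours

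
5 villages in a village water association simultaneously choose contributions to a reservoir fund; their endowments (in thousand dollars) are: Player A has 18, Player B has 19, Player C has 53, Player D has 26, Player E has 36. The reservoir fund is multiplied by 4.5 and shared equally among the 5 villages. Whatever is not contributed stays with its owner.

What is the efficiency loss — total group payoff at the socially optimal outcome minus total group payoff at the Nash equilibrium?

The private return per contributed unit is 4.5/5 = 0.9000 < 1 for every player regardless of endowment, so the Nash equilibrium is zero contribution and the group total is Σ E_j = 18 + 19 + 53 + 26 + 36 = 152.
Each contributed unit returns 4.500 to the group, so the social optimum is full contribution by everyone: group total = 4.500 × 152 = 684.00.
Efficiency loss = (4.500 − 1) × 152 = 532.00.

532.00 thousand dollars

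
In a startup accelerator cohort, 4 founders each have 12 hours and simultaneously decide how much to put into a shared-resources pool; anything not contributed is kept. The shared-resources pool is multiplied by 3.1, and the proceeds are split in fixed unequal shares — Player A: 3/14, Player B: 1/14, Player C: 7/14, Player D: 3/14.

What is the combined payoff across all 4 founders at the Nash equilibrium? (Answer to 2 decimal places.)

73.20 hours

Player j's private return per contributed unit is 3.1 × (j's share). Contributing is weakly dominant for j when that share is at least 1/3.1 = 0.3226, and contributing 0 is dominant otherwise.
The only share above 0.3226 is Player C's 7/14, contributing 12; the remaining 3 contribute 0. Total contributed: 12.
The shared-resources pool pays out 3.1 × 12 = 37.20 in total (split across the unequal shares, but the aggregate is all that matters for the group sum).
The 3 free-riders keep 12 each, adding 36. Group total = 36 + 37.20 = 73.20.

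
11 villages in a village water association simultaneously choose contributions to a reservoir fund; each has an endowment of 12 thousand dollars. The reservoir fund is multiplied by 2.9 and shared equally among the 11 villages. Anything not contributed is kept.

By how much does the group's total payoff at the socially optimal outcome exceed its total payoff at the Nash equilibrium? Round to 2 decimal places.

250.80 thousand dollars

Each contributed unit returns 2.9/11 = 0.2636 to its contributor — below 1 — so contributing 0 is dominant for every player. At the Nash equilibrium everyone keeps their 12, and the group total is 11 × 12 = 132.
Each contributed unit returns 2.900 to the group as a whole (0.2636 to each of 11 players), which exceeds 1, so the social optimum is full contribution: group total = 2.900 × 132 = 382.80.
Efficiency loss = 382.80 − 132 = 250.80.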